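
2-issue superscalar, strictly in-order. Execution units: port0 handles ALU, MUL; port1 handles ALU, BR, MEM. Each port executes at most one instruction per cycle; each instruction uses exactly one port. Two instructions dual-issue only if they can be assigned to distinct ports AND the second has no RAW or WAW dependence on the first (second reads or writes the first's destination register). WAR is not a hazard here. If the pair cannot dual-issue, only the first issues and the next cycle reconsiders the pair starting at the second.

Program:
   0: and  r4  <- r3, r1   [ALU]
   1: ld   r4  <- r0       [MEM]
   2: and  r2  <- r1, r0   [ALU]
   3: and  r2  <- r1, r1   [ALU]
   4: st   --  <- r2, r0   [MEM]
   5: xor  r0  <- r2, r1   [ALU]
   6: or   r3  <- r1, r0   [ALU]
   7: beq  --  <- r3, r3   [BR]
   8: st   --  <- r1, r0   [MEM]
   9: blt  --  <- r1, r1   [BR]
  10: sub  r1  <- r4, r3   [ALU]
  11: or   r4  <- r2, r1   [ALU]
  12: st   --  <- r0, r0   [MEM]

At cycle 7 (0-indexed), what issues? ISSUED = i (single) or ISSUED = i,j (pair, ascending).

t=0 i0:and.ALU ; WAW r4
t=1 i1&i2:ld.MEM and.ALU ; pair
t=2 i3:and.ALU ; RAW r2
t=3 i4&i5:st.MEM xor.ALU ; pair
t=4 i6:or.ALU ; RAW r3
t=5 i7:beq.BR ; no-port BR/MEM
t=6 i8:st.MEM ; no-port MEM/BR
t=7 i9&i10:blt.BR sub.ALU ; pair
t=8 i11&i12:or.ALU st.MEM ; pair

ISSUED = 9,10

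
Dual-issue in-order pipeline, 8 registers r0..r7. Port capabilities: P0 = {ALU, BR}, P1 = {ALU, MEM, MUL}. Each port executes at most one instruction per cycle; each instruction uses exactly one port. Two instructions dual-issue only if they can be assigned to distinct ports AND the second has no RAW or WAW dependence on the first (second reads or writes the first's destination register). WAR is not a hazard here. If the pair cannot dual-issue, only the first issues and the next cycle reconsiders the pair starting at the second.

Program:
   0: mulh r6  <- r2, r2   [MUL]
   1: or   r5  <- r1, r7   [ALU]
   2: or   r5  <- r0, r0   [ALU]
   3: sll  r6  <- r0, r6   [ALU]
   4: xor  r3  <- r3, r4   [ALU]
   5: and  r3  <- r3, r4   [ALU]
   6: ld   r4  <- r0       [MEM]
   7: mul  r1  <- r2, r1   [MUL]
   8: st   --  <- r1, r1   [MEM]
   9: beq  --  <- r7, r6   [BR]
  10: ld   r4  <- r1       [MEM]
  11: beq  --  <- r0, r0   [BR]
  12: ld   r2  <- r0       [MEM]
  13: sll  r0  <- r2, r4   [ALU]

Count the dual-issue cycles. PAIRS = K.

[0] i0,i1  mulh.MUL/or.ALU  -- dual
[1] i2,i3  or.ALU/sll.ALU  -- dual
[2] i4  xor.ALU  -- RAW+WAW r3
[3] i5,i6  and.ALU/ld.MEM  -- dual
[4] i7  mul.MUL  -- no-port MUL/MEM
[5] i8,i9  st.MEM/beq.BR  -- dual
[6] i10,i11  ld.MEM/beq.BR  -- dual
[7] i12  ld.MEM  -- RAW r2
[8] i13  sll.ALU  -- tail

PAIRS = 5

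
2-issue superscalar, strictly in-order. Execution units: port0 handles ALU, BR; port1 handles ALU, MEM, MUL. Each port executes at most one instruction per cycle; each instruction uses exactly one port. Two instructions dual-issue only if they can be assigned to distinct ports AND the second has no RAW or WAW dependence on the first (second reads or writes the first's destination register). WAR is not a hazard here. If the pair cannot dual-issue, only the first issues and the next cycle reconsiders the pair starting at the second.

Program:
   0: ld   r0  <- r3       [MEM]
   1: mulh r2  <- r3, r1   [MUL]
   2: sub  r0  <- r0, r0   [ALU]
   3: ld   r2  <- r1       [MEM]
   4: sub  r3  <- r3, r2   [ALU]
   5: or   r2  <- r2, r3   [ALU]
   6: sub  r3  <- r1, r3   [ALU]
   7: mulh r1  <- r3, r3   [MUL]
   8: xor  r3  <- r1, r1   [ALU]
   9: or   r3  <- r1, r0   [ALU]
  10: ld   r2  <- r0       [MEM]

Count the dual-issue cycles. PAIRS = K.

PAIRS = 3

  cy0 -> i0 (ld.MEM) no-port MEM/MUL
  cy1 -> i1&i2 (mulh.MUL+sub.ALU) 2-wide
  cy2 -> i3 (ld.MEM) RAW r2
  cy3 -> i4 (sub.ALU) RAW r3
  cy4 -> i5&i6 (or.ALU+sub.ALU) 2-wide
  cy5 -> i7 (mulh.MUL) RAW r1
  cy6 -> i8 (xor.ALU) WAW r3
  cy7 -> i9&i10 (or.ALU+ld.MEM) 2-wide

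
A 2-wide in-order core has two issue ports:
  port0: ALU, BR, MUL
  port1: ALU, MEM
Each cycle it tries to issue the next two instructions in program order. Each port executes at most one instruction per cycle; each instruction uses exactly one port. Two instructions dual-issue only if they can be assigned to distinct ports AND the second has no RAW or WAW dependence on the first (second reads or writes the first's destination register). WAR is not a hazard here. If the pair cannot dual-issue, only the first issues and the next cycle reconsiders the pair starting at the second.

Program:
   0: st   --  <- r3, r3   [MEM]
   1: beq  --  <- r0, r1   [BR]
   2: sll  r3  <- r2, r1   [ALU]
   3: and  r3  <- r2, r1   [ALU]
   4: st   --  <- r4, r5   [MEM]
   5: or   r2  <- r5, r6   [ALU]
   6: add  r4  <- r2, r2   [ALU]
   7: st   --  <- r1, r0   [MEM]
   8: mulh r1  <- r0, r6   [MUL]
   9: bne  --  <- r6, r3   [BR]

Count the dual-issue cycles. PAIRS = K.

  cy0 -> i0&i1 (st.MEM beq.BR) 2-wide
  cy1 -> i2 (sll.ALU) WAW r3
  cy2 -> i3&i4 (and.ALU st.MEM) 2-wide
  cy3 -> i5 (or.ALU) RAW r2
  cy4 -> i6&i7 (add.ALU st.MEM) 2-wide
  cy5 -> i8 (mulh.MUL) no-port MUL/BR
  cy6 -> i9 (bne.BR) tail

PAIRS = 3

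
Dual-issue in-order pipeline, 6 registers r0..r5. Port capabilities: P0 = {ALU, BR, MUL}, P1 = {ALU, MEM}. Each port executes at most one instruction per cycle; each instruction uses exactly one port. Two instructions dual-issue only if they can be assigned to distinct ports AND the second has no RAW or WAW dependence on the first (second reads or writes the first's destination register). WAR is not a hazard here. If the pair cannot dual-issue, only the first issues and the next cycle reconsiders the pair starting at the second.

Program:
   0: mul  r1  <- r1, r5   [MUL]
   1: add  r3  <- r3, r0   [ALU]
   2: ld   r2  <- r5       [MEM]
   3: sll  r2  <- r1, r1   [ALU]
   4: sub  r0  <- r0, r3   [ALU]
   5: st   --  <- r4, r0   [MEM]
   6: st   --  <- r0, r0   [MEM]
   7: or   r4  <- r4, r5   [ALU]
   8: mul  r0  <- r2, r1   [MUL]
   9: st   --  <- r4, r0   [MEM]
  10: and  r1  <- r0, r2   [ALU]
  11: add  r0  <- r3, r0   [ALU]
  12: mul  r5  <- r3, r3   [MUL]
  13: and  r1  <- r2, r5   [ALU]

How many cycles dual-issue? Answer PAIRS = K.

PAIRS = 5

#0 head=0: mul.MUL/add.ALU i0/i1 pair
#1 head=2: ld.MEM i2 WAW r2
#2 head=3: sll.ALU/sub.ALU i3/i4 pair
#3 head=5: st.MEM i5 no-port MEM/MEM
#4 head=6: st.MEM/or.ALU i6/i7 pair
#5 head=8: mul.MUL i8 RAW r0
#6 head=9: st.MEM/and.ALU i9/i10 pair
#7 head=11: add.ALU/mul.MUL i11/i12 pair
#8 head=13: and.ALU i13 tail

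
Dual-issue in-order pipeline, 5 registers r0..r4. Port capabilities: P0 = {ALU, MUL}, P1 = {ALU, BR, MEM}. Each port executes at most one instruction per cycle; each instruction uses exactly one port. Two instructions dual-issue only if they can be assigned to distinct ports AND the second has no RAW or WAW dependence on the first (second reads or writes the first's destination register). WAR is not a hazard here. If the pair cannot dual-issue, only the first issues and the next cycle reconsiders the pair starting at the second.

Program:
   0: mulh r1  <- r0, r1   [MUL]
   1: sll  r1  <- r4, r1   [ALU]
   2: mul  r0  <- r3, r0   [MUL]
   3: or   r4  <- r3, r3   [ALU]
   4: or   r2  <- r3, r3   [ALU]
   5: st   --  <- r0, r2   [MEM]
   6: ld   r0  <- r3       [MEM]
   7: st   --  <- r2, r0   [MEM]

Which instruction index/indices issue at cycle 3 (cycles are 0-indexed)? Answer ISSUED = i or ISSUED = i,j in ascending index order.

ISSUED = 5

t=0 i0:mulh.MUL ; RAW+WAW r1
t=1 i1&i2:sll.ALU+mul.MUL ; 2-wide
t=2 i3&i4:or.ALU+or.ALU ; 2-wide
t=3 i5:st.MEM ; no-port MEM/MEM
t=4 i6:ld.MEM ; no-port MEM/MEM
t=5 i7:st.MEM ; tail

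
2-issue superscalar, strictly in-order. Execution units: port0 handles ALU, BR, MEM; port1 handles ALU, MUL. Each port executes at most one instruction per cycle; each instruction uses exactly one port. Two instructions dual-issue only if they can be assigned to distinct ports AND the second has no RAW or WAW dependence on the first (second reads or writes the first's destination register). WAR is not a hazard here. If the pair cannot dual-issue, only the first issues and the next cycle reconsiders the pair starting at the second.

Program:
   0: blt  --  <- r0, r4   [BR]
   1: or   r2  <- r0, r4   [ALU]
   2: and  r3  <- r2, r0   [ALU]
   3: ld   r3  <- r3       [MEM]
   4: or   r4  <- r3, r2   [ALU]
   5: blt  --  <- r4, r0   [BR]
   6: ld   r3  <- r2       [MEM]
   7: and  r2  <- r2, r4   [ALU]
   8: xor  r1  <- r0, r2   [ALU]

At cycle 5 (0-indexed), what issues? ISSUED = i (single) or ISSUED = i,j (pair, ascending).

t=0 i0,i1:blt;or ; 2-wide
t=1 i2:and ; RAW+WAW r3
t=2 i3:ld ; RAW r3
t=3 i4:or ; RAW r4
t=4 i5:blt ; no-port BR/MEM
t=5 i6,i7:ld;and ; 2-wide
t=6 i8:xor ; tail

ISSUED = 6,7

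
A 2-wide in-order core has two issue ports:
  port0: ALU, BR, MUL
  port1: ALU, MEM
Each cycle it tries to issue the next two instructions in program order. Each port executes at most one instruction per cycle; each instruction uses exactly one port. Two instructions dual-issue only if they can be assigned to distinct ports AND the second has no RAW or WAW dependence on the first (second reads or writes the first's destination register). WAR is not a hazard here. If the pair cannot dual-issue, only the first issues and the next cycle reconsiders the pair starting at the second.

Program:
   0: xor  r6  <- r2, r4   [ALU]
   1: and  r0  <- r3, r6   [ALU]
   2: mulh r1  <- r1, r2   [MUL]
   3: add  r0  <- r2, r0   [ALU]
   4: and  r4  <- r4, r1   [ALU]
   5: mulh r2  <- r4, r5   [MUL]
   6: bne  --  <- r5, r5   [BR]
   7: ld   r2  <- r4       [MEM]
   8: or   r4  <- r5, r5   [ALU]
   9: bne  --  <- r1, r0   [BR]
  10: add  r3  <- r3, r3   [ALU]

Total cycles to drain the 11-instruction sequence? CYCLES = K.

CYCLES = 7

c0: i0 xor.ALU  RAW r6
c1: i1&i2 and.ALU+mulh.MUL  2-wide
c2: i3&i4 add.ALU+and.ALU  2-wide
c3: i5 mulh.MUL  no-port MUL/BR
c4: i6&i7 bne.BR+ld.MEM  2-wide
c5: i8&i9 or.ALU+bne.BR  2-wide
c6: i10 add.ALU  tail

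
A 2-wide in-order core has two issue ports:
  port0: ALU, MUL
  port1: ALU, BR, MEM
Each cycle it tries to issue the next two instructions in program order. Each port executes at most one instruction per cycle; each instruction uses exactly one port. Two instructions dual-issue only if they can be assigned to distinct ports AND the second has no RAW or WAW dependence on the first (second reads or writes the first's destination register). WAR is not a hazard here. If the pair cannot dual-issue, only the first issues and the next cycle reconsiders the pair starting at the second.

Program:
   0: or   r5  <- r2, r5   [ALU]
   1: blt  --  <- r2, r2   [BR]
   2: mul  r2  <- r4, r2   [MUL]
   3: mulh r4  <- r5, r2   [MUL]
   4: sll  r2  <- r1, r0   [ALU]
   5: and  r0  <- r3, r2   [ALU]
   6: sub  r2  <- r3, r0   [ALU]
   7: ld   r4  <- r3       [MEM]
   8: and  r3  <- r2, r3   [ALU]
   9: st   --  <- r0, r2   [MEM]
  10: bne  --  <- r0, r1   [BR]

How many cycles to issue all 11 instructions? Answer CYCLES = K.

c0: i0/i1 or.ALU/blt.BR  pair
c1: i2 mul.MUL  no-port MUL/MUL
c2: i3/i4 mulh.MUL/sll.ALU  pair
c3: i5 and.ALU  RAW r0
c4: i6/i7 sub.ALU/ld.MEM  pair
c5: i8/i9 and.ALU/st.MEM  pair
c6: i10 bne.BR  tail

CYCLES = 7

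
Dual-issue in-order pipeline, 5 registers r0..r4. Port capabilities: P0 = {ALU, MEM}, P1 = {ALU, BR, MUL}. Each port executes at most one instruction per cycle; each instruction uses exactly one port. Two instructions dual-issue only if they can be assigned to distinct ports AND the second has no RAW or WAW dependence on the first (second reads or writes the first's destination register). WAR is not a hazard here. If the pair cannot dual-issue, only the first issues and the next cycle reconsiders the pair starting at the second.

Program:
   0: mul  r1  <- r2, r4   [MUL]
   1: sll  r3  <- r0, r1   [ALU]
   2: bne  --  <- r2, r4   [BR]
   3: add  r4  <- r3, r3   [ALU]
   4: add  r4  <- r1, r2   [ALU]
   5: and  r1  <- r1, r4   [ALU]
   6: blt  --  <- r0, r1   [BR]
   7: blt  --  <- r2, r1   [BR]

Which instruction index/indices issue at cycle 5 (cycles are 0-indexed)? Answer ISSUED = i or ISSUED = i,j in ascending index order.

ISSUED = 6

0. mul @i0  | RAW r1
1. sll/bne @i1/i2  | 2-wide
2. add @i3  | WAW r4
3. add @i4  | RAW r4
4. and @i5  | RAW r1
5. blt @i6  | no-port BR/BR
6. blt @i7  | tail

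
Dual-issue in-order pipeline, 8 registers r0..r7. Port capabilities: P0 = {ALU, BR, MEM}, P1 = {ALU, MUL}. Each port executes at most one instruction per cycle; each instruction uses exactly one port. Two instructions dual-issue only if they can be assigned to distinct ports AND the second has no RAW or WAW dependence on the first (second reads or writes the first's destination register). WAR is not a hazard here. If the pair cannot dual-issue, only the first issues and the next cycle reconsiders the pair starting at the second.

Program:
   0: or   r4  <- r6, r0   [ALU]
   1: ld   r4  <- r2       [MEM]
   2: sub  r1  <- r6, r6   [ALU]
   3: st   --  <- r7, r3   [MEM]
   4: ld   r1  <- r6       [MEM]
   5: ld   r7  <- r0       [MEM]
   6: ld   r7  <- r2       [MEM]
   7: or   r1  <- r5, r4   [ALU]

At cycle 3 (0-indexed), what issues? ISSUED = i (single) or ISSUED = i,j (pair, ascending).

ISSUED = 4

#0 head=0: or i0 WAW r4
#1 head=1: ld;sub i1&i2 pair
#2 head=3: st i3 no-port MEM/MEM
#3 head=4: ld i4 no-port MEM/MEM
#4 head=5: ld i5 no-port MEM/MEM
#5 head=6: ld;or i6&i7 pair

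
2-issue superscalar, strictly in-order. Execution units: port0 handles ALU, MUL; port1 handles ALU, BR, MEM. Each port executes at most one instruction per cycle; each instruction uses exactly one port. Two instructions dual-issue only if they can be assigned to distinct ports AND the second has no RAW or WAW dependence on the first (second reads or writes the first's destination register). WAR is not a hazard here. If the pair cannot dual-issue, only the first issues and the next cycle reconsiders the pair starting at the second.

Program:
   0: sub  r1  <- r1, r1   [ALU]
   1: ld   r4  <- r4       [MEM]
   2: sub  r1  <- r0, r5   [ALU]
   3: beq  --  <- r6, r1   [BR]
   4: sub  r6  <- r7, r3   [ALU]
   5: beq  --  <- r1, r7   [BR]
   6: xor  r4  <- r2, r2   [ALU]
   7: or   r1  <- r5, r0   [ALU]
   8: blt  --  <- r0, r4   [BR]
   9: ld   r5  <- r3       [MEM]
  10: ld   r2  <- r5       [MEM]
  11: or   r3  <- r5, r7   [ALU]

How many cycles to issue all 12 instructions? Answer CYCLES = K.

c0: i0,i1 sub/ld  dual
c1: i2 sub  RAW r1
c2: i3,i4 beq/sub  dual
c3: i5,i6 beq/xor  dual
c4: i7,i8 or/blt  dual
c5: i9 ld  no-port MEM/MEM
c6: i10,i11 ld/or  dual

CYCLES = 7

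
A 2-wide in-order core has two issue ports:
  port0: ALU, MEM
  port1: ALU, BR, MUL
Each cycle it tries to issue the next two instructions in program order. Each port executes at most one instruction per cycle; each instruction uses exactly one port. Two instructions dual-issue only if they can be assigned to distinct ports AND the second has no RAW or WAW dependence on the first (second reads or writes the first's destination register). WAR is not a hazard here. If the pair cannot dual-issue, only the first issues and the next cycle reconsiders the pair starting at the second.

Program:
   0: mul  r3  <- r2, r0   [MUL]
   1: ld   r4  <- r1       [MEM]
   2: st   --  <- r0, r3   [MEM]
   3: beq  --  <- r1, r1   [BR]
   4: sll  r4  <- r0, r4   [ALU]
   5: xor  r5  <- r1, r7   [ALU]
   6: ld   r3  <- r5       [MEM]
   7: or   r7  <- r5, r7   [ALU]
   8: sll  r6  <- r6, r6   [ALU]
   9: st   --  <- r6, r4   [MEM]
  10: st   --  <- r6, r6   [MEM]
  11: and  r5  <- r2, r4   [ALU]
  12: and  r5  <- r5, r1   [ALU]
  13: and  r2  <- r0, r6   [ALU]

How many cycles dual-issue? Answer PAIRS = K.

[0] i0&i1  mul.MUL/ld.MEM  -- pair
[1] i2&i3  st.MEM/beq.BR  -- pair
[2] i4&i5  sll.ALU/xor.ALU  -- pair
[3] i6&i7  ld.MEM/or.ALU  -- pair
[4] i8  sll.ALU  -- RAW r6
[5] i9  st.MEM  -- no-port MEM/MEM
[6] i10&i11  st.MEM/and.ALU  -- pair
[7] i12&i13  and.ALU/and.ALU  -- pair

PAIRS = 6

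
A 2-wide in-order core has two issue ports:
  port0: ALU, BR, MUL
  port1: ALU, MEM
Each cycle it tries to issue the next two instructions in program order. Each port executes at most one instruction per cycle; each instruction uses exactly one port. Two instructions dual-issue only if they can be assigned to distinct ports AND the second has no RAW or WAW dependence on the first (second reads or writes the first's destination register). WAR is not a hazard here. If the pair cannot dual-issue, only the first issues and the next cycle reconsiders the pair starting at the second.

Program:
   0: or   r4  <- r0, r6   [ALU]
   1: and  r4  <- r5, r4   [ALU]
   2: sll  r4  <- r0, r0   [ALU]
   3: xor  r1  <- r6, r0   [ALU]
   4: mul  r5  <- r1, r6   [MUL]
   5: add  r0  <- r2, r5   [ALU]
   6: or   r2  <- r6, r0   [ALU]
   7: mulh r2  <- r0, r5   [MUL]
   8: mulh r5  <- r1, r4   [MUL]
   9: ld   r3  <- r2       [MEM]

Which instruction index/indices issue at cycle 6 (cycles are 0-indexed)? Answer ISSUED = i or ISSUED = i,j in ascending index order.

ISSUED = 7

0. or @i0  | RAW+WAW r4
1. and @i1  | WAW r4
2. sll+xor @i2/i3  | dual
3. mul @i4  | RAW r5
4. add @i5  | RAW r0
5. or @i6  | WAW r2
6. mulh @i7  | no-port MUL/MUL
7. mulh+ld @i8/i9  | dual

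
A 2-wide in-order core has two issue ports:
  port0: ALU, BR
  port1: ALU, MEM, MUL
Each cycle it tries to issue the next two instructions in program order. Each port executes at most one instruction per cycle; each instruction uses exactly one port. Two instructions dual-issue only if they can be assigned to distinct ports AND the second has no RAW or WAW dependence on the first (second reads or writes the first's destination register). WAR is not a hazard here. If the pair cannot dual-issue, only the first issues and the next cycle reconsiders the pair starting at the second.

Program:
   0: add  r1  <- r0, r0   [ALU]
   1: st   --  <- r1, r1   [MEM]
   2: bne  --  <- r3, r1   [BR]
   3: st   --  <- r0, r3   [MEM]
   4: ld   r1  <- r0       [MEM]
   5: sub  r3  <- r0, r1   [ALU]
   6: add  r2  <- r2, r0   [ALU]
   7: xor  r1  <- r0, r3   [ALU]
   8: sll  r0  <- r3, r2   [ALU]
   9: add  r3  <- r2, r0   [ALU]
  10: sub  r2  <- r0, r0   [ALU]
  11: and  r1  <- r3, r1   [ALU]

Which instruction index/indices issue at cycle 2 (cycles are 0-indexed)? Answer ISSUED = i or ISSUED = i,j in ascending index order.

  cy0 -> i0 (add) RAW r1
  cy1 -> i1/i2 (st;bne) dual
  cy2 -> i3 (st) no-port MEM/MEM
  cy3 -> i4 (ld) RAW r1
  cy4 -> i5/i6 (sub;add) dual
  cy5 -> i7/i8 (xor;sll) dual
  cy6 -> i9/i10 (add;sub) dual
  cy7 -> i11 (and) tail

ISSUED = 3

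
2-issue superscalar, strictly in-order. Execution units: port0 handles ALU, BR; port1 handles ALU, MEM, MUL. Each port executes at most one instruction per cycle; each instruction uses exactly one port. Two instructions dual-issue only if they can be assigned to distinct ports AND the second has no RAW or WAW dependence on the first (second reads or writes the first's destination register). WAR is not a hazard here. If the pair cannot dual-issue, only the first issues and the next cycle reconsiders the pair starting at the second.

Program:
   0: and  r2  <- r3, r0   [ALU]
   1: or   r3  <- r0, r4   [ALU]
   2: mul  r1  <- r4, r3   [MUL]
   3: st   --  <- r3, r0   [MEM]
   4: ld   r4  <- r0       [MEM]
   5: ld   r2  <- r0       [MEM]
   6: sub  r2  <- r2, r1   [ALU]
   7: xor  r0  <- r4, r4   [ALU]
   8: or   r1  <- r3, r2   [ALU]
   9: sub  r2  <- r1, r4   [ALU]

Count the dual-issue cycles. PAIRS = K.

PAIRS = 2

#0 head=0: and/or i0&i1 2-wide
#1 head=2: mul i2 no-port MUL/MEM
#2 head=3: st i3 no-port MEM/MEM
#3 head=4: ld i4 no-port MEM/MEM
#4 head=5: ld i5 RAW+WAW r2
#5 head=6: sub/xor i6&i7 2-wide
#6 head=8: or i8 RAW r1
#7 head=9: sub i9 tail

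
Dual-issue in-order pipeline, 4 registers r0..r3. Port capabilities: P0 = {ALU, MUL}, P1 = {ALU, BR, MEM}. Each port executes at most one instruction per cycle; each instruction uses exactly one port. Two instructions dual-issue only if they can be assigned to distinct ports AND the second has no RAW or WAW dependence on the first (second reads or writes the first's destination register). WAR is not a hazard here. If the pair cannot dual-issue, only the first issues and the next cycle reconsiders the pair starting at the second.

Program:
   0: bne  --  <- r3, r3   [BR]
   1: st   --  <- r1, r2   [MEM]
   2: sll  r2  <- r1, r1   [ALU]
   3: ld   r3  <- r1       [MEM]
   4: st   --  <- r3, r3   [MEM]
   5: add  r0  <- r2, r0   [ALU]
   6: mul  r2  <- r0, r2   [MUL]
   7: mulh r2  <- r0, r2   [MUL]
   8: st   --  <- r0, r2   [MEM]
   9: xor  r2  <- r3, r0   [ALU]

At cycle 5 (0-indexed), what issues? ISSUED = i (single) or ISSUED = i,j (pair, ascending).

ISSUED = 7

0. bne.BR @i0  | no-port BR/MEM
1. st.MEM;sll.ALU @i1+i2  | 2-wide
2. ld.MEM @i3  | no-port MEM/MEM
3. st.MEM;add.ALU @i4+i5  | 2-wide
4. mul.MUL @i6  | no-port MUL/MUL
5. mulh.MUL @i7  | RAW r2
6. st.MEM;xor.ALU @i8+i9  | 2-wide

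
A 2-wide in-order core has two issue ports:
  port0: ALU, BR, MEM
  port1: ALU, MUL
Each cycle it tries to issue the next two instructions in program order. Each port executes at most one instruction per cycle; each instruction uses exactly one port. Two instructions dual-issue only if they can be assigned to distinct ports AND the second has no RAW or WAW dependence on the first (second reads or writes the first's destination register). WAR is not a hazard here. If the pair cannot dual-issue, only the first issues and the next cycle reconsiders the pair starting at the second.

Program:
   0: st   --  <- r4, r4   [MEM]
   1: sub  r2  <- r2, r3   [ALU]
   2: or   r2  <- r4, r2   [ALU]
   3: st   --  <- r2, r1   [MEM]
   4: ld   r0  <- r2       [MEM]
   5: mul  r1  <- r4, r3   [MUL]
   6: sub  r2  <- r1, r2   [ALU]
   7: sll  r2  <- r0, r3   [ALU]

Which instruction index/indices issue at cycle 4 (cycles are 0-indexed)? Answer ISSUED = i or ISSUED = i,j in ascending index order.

ISSUED = 6

t=0 i0+i1:st.MEM sub.ALU ; 2-wide
t=1 i2:or.ALU ; RAW r2
t=2 i3:st.MEM ; no-port MEM/MEM
t=3 i4+i5:ld.MEM mul.MUL ; 2-wide
t=4 i6:sub.ALU ; WAW r2
t=5 i7:sll.ALU ; tail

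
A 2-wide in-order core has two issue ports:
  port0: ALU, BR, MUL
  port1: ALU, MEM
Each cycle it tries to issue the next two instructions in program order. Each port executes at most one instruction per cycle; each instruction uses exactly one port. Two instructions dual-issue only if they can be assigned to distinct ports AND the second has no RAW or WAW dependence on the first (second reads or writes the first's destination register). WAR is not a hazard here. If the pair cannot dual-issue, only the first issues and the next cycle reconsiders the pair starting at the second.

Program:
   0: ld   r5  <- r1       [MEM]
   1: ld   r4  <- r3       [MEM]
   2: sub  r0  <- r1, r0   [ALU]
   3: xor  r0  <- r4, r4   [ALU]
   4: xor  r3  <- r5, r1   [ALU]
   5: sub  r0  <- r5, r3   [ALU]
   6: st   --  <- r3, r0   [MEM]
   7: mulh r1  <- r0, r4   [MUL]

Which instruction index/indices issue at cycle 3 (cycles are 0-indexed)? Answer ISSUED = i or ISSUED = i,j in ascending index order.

  cy0 -> i0 (ld.MEM) no-port MEM/MEM
  cy1 -> i1/i2 (ld.MEM sub.ALU) dual
  cy2 -> i3/i4 (xor.ALU xor.ALU) dual
  cy3 -> i5 (sub.ALU) RAW r0
  cy4 -> i6/i7 (st.MEM mulh.MUL) dual

ISSUED = 5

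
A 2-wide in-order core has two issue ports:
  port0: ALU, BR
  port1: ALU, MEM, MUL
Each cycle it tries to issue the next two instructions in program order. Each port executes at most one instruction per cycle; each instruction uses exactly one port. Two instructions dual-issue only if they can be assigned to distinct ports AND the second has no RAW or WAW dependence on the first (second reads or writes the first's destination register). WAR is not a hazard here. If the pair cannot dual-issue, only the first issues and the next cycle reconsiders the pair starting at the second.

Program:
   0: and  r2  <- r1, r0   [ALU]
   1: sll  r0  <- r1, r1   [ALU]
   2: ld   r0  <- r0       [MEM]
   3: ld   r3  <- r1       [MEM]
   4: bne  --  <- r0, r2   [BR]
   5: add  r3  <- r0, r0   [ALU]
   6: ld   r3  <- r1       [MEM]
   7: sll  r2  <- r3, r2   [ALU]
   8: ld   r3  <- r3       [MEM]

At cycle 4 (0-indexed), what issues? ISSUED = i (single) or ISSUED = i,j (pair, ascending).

ISSUED = 6

#0 head=0: and+sll i0&i1 2-wide
#1 head=2: ld i2 no-port MEM/MEM
#2 head=3: ld+bne i3&i4 2-wide
#3 head=5: add i5 WAW r3
#4 head=6: ld i6 RAW r3
#5 head=7: sll+ld i7&i8 2-wide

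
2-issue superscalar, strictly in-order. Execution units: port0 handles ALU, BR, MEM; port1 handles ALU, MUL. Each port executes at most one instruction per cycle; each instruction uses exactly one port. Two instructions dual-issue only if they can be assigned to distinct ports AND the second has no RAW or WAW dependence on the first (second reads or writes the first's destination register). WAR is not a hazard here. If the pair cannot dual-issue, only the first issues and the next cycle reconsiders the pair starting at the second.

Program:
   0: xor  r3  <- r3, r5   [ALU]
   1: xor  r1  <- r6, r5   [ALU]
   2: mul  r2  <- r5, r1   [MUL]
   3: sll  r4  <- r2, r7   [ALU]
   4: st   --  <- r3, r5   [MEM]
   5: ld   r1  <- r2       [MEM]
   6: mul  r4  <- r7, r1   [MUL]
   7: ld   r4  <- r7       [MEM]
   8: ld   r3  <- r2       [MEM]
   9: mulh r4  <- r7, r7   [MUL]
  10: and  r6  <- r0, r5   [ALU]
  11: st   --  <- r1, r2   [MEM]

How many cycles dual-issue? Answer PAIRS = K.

  cy0 -> i0,i1 (xor.ALU/xor.ALU) 2-wide
  cy1 -> i2 (mul.MUL) RAW r2
  cy2 -> i3,i4 (sll.ALU/st.MEM) 2-wide
  cy3 -> i5 (ld.MEM) RAW r1
  cy4 -> i6 (mul.MUL) WAW r4
  cy5 -> i7 (ld.MEM) no-port MEM/MEM
  cy6 -> i8,i9 (ld.MEM/mulh.MUL) 2-wide
  cy7 -> i10,i11 (and.ALU/st.MEM) 2-wide

PAIRS = 4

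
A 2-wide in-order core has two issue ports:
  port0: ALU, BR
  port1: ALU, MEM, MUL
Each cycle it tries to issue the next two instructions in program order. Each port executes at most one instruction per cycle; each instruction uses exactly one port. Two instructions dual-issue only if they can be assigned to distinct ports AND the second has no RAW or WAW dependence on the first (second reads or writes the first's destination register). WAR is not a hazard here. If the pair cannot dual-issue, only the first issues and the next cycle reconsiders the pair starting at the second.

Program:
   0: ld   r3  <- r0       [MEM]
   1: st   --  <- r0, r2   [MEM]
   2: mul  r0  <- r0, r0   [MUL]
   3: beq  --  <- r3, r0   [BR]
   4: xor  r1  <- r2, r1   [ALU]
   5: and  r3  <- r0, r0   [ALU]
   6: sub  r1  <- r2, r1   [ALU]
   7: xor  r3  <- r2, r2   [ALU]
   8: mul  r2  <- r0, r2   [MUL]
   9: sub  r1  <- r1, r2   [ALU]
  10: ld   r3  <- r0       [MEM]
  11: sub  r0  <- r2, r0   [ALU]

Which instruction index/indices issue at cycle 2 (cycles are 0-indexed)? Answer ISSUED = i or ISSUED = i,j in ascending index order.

[0] i0  ld.MEM  -- no-port MEM/MEM
[1] i1  st.MEM  -- no-port MEM/MUL
[2] i2  mul.MUL  -- RAW r0
[3] i3+i4  beq.BR xor.ALU  -- pair
[4] i5+i6  and.ALU sub.ALU  -- pair
[5] i7+i8  xor.ALU mul.MUL  -- pair
[6] i9+i10  sub.ALU ld.MEM  -- pair
[7] i11  sub.ALU  -- tail

ISSUED = 2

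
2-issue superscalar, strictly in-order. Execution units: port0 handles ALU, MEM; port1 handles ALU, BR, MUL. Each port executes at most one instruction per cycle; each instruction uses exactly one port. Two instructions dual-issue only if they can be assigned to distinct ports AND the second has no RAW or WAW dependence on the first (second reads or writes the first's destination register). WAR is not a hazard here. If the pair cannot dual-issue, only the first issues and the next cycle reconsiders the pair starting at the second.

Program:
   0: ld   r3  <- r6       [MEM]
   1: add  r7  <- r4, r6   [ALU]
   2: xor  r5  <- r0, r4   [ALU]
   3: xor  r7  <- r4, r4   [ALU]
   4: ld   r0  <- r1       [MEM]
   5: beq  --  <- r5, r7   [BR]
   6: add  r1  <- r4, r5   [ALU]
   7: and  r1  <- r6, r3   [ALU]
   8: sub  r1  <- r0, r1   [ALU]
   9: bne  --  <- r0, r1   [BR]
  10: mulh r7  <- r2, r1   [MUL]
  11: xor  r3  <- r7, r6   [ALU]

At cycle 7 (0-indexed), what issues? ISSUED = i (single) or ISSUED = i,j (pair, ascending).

  cy0 -> i0,i1 (ld.MEM;add.ALU) dual
  cy1 -> i2,i3 (xor.ALU;xor.ALU) dual
  cy2 -> i4,i5 (ld.MEM;beq.BR) dual
  cy3 -> i6 (add.ALU) WAW r1
  cy4 -> i7 (and.ALU) RAW+WAW r1
  cy5 -> i8 (sub.ALU) RAW r1
  cy6 -> i9 (bne.BR) no-port BR/MUL
  cy7 -> i10 (mulh.MUL) RAW r7
  cy8 -> i11 (xor.ALU) tail

ISSUED = 10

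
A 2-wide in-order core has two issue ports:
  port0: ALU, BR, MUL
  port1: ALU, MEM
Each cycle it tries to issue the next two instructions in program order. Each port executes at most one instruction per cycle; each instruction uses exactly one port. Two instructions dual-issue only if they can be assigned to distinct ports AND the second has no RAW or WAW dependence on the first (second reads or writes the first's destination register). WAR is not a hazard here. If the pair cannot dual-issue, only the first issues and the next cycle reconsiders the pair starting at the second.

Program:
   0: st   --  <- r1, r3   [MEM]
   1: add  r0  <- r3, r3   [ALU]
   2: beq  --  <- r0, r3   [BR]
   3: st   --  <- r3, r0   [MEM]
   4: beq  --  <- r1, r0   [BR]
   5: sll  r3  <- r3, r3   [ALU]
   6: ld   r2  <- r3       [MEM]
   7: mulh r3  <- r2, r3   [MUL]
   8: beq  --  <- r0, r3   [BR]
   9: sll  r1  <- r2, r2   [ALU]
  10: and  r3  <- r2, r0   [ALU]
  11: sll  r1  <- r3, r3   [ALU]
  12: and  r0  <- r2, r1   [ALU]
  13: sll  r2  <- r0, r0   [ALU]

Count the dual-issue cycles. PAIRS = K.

0. st/add @i0+i1  | pair
1. beq/st @i2+i3  | pair
2. beq/sll @i4+i5  | pair
3. ld @i6  | RAW r2
4. mulh @i7  | no-port MUL/BR
5. beq/sll @i8+i9  | pair
6. and @i10  | RAW r3
7. sll @i11  | RAW r1
8. and @i12  | RAW r0
9. sll @i13  | tail

PAIRS = 4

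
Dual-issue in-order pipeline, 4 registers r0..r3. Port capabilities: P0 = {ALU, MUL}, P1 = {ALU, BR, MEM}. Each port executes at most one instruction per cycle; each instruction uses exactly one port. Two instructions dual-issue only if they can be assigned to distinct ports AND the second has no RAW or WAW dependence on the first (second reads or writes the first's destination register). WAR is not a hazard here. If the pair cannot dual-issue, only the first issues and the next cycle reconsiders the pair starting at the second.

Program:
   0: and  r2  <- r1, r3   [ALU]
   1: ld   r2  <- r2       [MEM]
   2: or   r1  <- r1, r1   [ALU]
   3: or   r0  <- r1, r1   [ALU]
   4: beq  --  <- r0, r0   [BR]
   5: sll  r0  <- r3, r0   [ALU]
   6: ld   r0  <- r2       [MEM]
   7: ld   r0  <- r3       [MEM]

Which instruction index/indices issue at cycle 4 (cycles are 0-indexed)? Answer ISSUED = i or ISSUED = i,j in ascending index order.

ISSUED = 6

  cy0 -> i0 (and.ALU) RAW+WAW r2
  cy1 -> i1+i2 (ld.MEM;or.ALU) dual
  cy2 -> i3 (or.ALU) RAW r0
  cy3 -> i4+i5 (beq.BR;sll.ALU) dual
  cy4 -> i6 (ld.MEM) no-port MEM/MEM
  cy5 -> i7 (ld.MEM) tail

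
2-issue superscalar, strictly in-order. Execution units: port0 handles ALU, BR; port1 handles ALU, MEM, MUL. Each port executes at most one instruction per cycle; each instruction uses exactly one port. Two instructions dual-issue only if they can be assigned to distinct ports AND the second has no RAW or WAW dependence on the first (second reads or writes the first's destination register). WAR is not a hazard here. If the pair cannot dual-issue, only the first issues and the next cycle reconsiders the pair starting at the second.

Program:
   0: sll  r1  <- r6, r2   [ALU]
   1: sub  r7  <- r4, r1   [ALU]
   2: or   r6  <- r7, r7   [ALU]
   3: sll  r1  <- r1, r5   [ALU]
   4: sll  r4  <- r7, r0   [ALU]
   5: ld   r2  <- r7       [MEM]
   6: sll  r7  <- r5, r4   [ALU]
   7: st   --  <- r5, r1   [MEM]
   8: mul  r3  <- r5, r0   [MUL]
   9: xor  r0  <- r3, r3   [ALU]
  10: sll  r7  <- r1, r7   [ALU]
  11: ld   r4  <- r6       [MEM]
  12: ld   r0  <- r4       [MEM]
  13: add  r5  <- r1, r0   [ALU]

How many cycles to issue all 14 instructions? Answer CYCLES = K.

#0 head=0: sll.ALU i0 RAW r1
#1 head=1: sub.ALU i1 RAW r7
#2 head=2: or.ALU/sll.ALU i2&i3 pair
#3 head=4: sll.ALU/ld.MEM i4&i5 pair
#4 head=6: sll.ALU/st.MEM i6&i7 pair
#5 head=8: mul.MUL i8 RAW r3
#6 head=9: xor.ALU/sll.ALU i9&i10 pair
#7 head=11: ld.MEM i11 no-port MEM/MEM
#8 head=12: ld.MEM i12 RAW r0
#9 head=13: add.ALU i13 tail

CYCLES = 10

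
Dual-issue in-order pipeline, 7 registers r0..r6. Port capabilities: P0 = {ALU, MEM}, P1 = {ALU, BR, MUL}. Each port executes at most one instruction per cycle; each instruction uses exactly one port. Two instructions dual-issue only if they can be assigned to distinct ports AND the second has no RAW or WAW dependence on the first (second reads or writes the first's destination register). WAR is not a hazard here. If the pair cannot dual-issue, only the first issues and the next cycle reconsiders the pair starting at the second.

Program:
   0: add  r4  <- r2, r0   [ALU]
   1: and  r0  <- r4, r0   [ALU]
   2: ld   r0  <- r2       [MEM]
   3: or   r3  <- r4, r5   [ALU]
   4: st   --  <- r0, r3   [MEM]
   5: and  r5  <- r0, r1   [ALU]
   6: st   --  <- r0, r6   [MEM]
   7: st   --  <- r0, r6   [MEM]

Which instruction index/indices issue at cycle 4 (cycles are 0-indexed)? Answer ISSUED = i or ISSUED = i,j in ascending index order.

ISSUED = 6

[0] i0  add  -- RAW r4
[1] i1  and  -- WAW r0
[2] i2+i3  ld;or  -- 2-wide
[3] i4+i5  st;and  -- 2-wide
[4] i6  st  -- no-port MEM/MEM
[5] i7  st  -- tail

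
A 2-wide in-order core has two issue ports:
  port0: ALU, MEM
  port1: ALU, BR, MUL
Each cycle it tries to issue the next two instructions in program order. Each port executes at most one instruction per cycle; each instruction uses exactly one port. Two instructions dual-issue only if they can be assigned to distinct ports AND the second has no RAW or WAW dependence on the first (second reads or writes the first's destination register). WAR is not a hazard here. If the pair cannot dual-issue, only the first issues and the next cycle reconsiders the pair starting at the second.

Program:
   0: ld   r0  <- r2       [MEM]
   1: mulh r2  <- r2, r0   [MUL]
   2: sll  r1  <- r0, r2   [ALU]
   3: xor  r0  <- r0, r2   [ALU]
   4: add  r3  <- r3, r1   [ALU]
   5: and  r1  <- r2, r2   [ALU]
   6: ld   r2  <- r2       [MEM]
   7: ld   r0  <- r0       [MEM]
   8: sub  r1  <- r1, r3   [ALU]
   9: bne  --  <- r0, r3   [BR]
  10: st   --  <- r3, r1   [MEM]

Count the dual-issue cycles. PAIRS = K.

PAIRS = 4

  cy0 -> i0 (ld) RAW r0
  cy1 -> i1 (mulh) RAW r2
  cy2 -> i2/i3 (sll/xor) dual
  cy3 -> i4/i5 (add/and) dual
  cy4 -> i6 (ld) no-port MEM/MEM
  cy5 -> i7/i8 (ld/sub) dual
  cy6 -> i9/i10 (bne/st) dual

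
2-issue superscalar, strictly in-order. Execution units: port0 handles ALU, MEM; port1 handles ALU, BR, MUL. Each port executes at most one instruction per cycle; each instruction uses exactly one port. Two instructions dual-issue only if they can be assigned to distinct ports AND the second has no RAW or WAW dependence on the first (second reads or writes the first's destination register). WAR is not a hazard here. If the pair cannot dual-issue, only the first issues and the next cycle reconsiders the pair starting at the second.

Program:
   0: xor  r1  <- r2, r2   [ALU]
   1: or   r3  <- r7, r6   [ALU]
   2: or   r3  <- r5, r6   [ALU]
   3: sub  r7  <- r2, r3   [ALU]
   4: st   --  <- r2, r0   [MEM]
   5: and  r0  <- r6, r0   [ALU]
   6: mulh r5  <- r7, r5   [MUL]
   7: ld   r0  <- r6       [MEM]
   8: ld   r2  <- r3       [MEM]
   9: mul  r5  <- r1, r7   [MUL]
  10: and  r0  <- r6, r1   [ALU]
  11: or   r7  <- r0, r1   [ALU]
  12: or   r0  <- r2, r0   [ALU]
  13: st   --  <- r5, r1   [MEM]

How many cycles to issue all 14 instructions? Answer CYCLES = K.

CYCLES = 9

t=0 i0/i1:xor.ALU;or.ALU ; dual
t=1 i2:or.ALU ; RAW r3
t=2 i3/i4:sub.ALU;st.MEM ; dual
t=3 i5/i6:and.ALU;mulh.MUL ; dual
t=4 i7:ld.MEM ; no-port MEM/MEM
t=5 i8/i9:ld.MEM;mul.MUL ; dual
t=6 i10:and.ALU ; RAW r0
t=7 i11/i12:or.ALU;or.ALU ; dual
t=8 i13:st.MEM ; tail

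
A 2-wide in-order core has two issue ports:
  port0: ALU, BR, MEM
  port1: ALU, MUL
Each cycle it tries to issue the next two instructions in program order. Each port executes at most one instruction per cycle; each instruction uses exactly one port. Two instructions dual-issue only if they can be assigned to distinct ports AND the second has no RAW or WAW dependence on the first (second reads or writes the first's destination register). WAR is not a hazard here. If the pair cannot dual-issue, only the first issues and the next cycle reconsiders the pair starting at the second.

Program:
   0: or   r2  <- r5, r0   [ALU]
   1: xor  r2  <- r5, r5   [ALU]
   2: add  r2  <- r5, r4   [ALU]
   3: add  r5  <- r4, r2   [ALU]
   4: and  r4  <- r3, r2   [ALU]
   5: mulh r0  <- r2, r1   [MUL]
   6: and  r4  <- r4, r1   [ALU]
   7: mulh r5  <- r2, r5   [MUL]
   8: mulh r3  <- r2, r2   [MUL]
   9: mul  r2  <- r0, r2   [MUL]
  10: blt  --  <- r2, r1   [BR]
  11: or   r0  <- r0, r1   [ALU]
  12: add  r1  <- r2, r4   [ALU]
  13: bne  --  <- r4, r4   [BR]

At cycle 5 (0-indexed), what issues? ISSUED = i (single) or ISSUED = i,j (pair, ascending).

ISSUED = 7

t=0 i0:or ; WAW r2
t=1 i1:xor ; WAW r2
t=2 i2:add ; RAW r2
t=3 i3,i4:add+and ; dual
t=4 i5,i6:mulh+and ; dual
t=5 i7:mulh ; no-port MUL/MUL
t=6 i8:mulh ; no-port MUL/MUL
t=7 i9:mul ; RAW r2
t=8 i10,i11:blt+or ; dual
t=9 i12,i13:add+bne ; dual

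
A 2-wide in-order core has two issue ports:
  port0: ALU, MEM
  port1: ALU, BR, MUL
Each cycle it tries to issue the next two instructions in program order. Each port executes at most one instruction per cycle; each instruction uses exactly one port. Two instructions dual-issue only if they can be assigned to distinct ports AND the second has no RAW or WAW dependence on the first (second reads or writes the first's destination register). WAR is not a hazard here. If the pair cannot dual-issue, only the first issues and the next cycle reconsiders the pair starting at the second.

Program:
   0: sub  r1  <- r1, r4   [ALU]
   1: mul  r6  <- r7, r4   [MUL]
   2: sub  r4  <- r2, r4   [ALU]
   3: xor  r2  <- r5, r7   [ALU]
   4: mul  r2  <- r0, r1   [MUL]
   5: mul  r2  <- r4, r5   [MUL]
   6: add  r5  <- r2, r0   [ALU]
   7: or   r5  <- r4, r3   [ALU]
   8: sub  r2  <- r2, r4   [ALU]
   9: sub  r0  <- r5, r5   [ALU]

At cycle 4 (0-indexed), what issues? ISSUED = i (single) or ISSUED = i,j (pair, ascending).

ISSUED = 6

#0 head=0: sub mul i0/i1 dual
#1 head=2: sub xor i2/i3 dual
#2 head=4: mul i4 no-port MUL/MUL
#3 head=5: mul i5 RAW r2
#4 head=6: add i6 WAW r5
#5 head=7: or sub i7/i8 dual
#6 head=9: sub i9 tail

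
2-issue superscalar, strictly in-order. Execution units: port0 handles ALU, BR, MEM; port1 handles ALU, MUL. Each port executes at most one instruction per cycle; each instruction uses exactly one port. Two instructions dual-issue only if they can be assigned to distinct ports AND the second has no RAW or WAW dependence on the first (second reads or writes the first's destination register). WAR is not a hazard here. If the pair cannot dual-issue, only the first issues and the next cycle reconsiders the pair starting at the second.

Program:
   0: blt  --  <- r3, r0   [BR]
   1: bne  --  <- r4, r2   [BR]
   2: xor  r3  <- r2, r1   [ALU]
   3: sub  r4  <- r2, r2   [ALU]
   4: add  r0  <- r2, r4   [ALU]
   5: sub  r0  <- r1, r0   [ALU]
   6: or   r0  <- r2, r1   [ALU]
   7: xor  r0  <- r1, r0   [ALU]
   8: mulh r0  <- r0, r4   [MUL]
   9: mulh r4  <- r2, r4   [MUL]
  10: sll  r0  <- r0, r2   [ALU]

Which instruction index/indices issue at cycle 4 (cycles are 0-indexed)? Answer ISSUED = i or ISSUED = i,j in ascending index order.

ISSUED = 5

  cy0 -> i0 (blt) no-port BR/BR
  cy1 -> i1,i2 (bne+xor) dual
  cy2 -> i3 (sub) RAW r4
  cy3 -> i4 (add) RAW+WAW r0
  cy4 -> i5 (sub) WAW r0
  cy5 -> i6 (or) RAW+WAW r0
  cy6 -> i7 (xor) RAW+WAW r0
  cy7 -> i8 (mulh) no-port MUL/MUL
  cy8 -> i9,i10 (mulh+sll) dual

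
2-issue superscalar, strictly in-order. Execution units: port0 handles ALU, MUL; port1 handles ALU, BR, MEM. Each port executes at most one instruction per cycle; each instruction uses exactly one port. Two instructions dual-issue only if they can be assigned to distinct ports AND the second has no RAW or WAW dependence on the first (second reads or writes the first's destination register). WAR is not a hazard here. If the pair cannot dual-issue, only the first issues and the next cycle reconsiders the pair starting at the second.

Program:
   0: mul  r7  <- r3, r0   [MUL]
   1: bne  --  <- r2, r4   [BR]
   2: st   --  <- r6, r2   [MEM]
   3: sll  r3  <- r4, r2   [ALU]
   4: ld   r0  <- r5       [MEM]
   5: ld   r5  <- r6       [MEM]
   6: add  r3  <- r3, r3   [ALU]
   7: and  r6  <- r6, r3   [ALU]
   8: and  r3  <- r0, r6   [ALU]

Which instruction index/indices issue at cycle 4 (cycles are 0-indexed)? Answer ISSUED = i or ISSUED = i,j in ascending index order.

0. mul.MUL;bne.BR @i0+i1  | 2-wide
1. st.MEM;sll.ALU @i2+i3  | 2-wide
2. ld.MEM @i4  | no-port MEM/MEM
3. ld.MEM;add.ALU @i5+i6  | 2-wide
4. and.ALU @i7  | RAW r6
5. and.ALU @i8  | tail

ISSUED = 7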